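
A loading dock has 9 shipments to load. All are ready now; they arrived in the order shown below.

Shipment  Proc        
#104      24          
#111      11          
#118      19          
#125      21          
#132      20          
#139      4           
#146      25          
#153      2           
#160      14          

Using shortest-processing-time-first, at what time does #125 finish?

SPT (increasing processing time): #153 #139 #111 #160 #118 #132 #125 #104 #146.
#153: 0→2
#139: 2→6
#111: 6→17
#160: 17→31
#118: 31→50
#132: 50→70
#125: 70→91

91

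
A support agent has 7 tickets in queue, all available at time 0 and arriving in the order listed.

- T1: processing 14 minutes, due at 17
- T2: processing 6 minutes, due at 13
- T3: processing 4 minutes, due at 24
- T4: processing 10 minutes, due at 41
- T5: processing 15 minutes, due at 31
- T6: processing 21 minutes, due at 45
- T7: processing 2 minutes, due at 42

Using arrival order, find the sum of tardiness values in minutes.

FIFO (arrival order): T1 T2 T3 T4 T5 T6 T7.
T1: 0→14, due 17, tardiness 0
T2: 14→20, due 13, tardiness 7
T3: 20→24, due 24, tardiness 0
T4: 24→34, due 41, tardiness 0
T5: 34→49, due 31, tardiness 18
T6: 49→70, due 45, tardiness 25
T7: 70→72, due 42, tardiness 30
Sum = 0+7+0+0+18+25+30 = 80.

80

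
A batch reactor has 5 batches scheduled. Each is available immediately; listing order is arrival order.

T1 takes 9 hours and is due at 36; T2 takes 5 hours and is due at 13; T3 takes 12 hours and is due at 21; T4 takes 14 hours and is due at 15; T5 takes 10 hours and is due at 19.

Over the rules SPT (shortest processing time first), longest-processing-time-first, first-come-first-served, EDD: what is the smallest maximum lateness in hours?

20

SPT (increasing processing time): T2 T1 T5 T3 T4.
T2: 0→5, due 13, lateness -8
T1: 5→14, due 36, lateness -22
T5: 14→24, due 19, lateness 5
T3: 24→36, due 21, lateness 15
T4: 36→50, due 15, lateness 35
Maximum = 35.
LPT (decreasing processing time): T4 T3 T5 T1 T2.
T4: 0→14, due 15, lateness -1
T3: 14→26, due 21, lateness 5
T5: 26→36, due 19, lateness 17
T1: 36→45, due 36, lateness 9
T2: 45→50, due 13, lateness 37
Maximum = 37.
FIFO (arrival order): T1 T2 T3 T4 T5.
T1: 0→9, due 36, lateness -27
T2: 9→14, due 13, lateness 1
T3: 14→26, due 21, lateness 5
T4: 26→40, due 15, lateness 25
T5: 40→50, due 19, lateness 31
Maximum = 31.
EDD (increasing due date): T2 T4 T5 T3 T1.
T2: 0→5, due 13, lateness -8
T4: 5→19, due 15, lateness 4
T5: 19→29, due 19, lateness 10
T3: 29→41, due 21, lateness 20
T1: 41→50, due 36, lateness 14
Maximum = 20.
SPT 35, LPT 37, FIFO 31, EDD 20 → minimum 20.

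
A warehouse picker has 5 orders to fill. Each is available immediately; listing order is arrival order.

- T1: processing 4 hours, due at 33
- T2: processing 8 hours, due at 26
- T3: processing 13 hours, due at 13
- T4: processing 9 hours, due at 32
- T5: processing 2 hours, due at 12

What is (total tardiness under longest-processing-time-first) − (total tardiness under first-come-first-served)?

LPT (decreasing processing time): T3 T4 T2 T1 T5.
T3: 0→13, due 13, tardiness 0
T4: 13→22, due 32, tardiness 0
T2: 22→30, due 26, tardiness 4
T1: 30→34, due 33, tardiness 1
T5: 34→36, due 12, tardiness 24
Sum = 0+0+4+1+24 = 29.
FIFO (arrival order): T1 T2 T3 T4 T5.
T1: 0→4, due 33, tardiness 0
T2: 4→12, due 26, tardiness 0
T3: 12→25, due 13, tardiness 12
T4: 25→34, due 32, tardiness 2
T5: 34→36, due 12, tardiness 24
Sum = 0+0+12+2+24 = 38.
Difference = 29 − 38 = -9.

-9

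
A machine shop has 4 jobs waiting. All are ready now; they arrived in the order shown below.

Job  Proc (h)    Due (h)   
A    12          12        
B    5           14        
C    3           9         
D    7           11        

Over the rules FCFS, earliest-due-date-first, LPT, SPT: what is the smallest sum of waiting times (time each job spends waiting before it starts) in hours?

26

FIFO (arrival order): A B C D.
A: waits 0, runs 0→12
B: waits 12, runs 12→17
C: waits 17, runs 17→20
D: waits 20, runs 20→27
Sum = 0+12+17+20 = 49.
EDD (increasing due date): C D A B.
C: waits 0, runs 0→3
D: waits 3, runs 3→10
A: waits 10, runs 10→22
B: waits 22, runs 22→27
Sum = 0+3+10+22 = 35.
LPT (decreasing processing time): A D B C.
A: waits 0, runs 0→12
D: waits 12, runs 12→19
B: waits 19, runs 19→24
C: waits 24, runs 24→27
Sum = 0+12+19+24 = 55.
SPT (increasing processing time): C B D A.
C: waits 0, runs 0→3
B: waits 3, runs 3→8
D: waits 8, runs 8→15
A: waits 15, runs 15→27
Sum = 0+3+8+15 = 26.
FIFO 49, EDD 35, LPT 55, SPT 26 → minimum 26.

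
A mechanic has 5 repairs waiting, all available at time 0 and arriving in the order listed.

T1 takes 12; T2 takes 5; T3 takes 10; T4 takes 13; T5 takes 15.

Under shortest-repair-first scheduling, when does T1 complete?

27

SPT (increasing processing time): T2 T3 T1 T4 T5.
T2: 0→5
T3: 5→15
T1: 15→27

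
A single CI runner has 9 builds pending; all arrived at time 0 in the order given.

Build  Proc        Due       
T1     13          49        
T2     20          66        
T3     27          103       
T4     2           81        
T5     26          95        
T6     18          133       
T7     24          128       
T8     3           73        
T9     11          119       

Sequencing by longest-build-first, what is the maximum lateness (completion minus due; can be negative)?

79

LPT (decreasing processing time): T3 T5 T7 T2 T6 T1 T9 T8 T4.
T3: 0→27, due 103, lateness -76
T5: 27→53, due 95, lateness -42
T7: 53→77, due 128, lateness -51
T2: 77→97, due 66, lateness 31
T6: 97→115, due 133, lateness -18
T1: 115→128, due 49, lateness 79
T9: 128→139, due 119, lateness 20
T8: 139→142, due 73, lateness 69
T4: 142→144, due 81, lateness 63
Maximum = 79.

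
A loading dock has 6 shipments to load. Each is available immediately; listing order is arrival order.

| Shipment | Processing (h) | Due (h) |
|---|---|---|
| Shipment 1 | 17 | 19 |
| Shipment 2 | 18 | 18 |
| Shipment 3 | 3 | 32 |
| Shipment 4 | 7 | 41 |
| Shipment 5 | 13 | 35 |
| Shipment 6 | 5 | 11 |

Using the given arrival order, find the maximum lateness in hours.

52

FIFO (arrival order): Shipment 1 Shipment 2 Shipment 3 Shipment 4 Shipment 5 Shipment 6.
Shipment 1: 0→17, due 19, lateness -2
Shipment 2: 17→35, due 18, lateness 17
Shipment 3: 35→38, due 32, lateness 6
Shipment 4: 38→45, due 41, lateness 4
Shipment 5: 45→58, due 35, lateness 23
Shipment 6: 58→63, due 11, lateness 52
Maximum = 52.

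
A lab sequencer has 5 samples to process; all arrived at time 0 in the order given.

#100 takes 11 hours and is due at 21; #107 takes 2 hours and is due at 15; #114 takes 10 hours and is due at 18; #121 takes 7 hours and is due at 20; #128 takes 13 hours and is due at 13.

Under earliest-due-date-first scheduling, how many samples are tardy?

EDD (increasing due date): #128 #107 #114 #121 #100.
#128: 0→13, due 13, tardiness 0
#107: 13→15, due 15, tardiness 0
#114: 15→25, due 18, tardiness 7
#121: 25→32, due 20, tardiness 12
#100: 32→43, due 21, tardiness 22
Late samples: 3.

3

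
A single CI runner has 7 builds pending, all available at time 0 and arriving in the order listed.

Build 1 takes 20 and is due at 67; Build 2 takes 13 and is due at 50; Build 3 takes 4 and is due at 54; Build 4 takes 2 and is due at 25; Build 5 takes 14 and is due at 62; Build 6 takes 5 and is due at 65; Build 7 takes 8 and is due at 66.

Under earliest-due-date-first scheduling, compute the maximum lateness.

EDD (increasing due date): Build 4 Build 2 Build 3 Build 5 Build 6 Build 7 Build 1.
Build 4: 0→2, due 25, lateness -23
Build 2: 2→15, due 50, lateness -35
Build 3: 15→19, due 54, lateness -35
Build 5: 19→33, due 62, lateness -29
Build 6: 33→38, due 65, lateness -27
Build 7: 38→46, due 66, lateness -20
Build 1: 46→66, due 67, lateness -1
Maximum = -1.

-1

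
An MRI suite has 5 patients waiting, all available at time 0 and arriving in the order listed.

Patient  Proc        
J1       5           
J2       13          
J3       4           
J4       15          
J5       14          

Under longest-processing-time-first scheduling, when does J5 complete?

29

LPT (decreasing processing time): J4 J5 J2 J1 J3.
J4: 0→15
J5: 15→29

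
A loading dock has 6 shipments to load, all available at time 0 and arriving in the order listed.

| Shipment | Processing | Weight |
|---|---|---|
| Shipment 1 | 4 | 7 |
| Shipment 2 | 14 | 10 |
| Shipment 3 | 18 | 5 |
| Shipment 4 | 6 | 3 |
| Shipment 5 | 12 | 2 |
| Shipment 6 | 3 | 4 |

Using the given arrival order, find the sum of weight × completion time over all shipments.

850

FIFO (arrival order): Shipment 1 Shipment 2 Shipment 3 Shipment 4 Shipment 5 Shipment 6.
Shipment 1: finishes 4, weight 7, w·C = 28
Shipment 2: finishes 18, weight 10, w·C = 180
Shipment 3: finishes 36, weight 5, w·C = 180
Shipment 4: finishes 42, weight 3, w·C = 126
Shipment 5: finishes 54, weight 2, w·C = 108
Shipment 6: finishes 57, weight 4, w·C = 228
Sum = 28+180+180+126+108+228 = 850.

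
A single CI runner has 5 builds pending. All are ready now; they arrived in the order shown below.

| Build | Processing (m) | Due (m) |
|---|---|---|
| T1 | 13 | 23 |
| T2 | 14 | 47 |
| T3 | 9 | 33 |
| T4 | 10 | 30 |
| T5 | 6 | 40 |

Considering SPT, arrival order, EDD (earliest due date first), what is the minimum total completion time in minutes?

136

SPT (increasing processing time): T5 T3 T4 T1 T2.
T5: 0→6
T3: 6→15
T4: 15→25
T1: 25→38
T2: 38→52
Sum = 6+15+25+38+52 = 136.
FIFO (arrival order): T1 T2 T3 T4 T5.
T1: 0→13
T2: 13→27
T3: 27→36
T4: 36→46
T5: 46→52
Sum = 13+27+36+46+52 = 174.
EDD (increasing due date): T1 T4 T3 T5 T2.
T1: 0→13
T4: 13→23
T3: 23→32
T5: 32→38
T2: 38→52
Sum = 13+23+32+38+52 = 158.
SPT 136, FIFO 174, EDD 158 → minimum 136.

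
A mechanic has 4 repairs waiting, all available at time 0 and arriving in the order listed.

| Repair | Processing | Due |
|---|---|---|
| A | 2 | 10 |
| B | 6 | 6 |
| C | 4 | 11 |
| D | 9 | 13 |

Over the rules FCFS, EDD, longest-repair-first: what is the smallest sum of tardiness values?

FIFO (arrival order): A B C D.
A: 0→2, due 10, tardiness 0
B: 2→8, due 6, tardiness 2
C: 8→12, due 11, tardiness 1
D: 12→21, due 13, tardiness 8
Sum = 0+2+1+8 = 11.
EDD (increasing due date): B A C D.
B: 0→6, due 6, tardiness 0
A: 6→8, due 10, tardiness 0
C: 8→12, due 11, tardiness 1
D: 12→21, due 13, tardiness 8
Sum = 0+0+1+8 = 9.
LPT (decreasing processing time): D B C A.
D: 0→9, due 13, tardiness 0
B: 9→15, due 6, tardiness 9
C: 15→19, due 11, tardiness 8
A: 19→21, due 10, tardiness 11
Sum = 0+9+8+11 = 28.
FIFO 11, EDD 9, LPT 28 → minimum 9.

9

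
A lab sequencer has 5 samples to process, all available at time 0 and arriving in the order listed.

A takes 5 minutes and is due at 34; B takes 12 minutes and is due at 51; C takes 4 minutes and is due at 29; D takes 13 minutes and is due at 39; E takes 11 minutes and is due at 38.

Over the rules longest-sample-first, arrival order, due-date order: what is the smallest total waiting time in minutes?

66

LPT (decreasing processing time): D B E A C.
D: waits 0, runs 0→13
B: waits 13, runs 13→25
E: waits 25, runs 25→36
A: waits 36, runs 36→41
C: waits 41, runs 41→45
Sum = 0+13+25+36+41 = 115.
FIFO (arrival order): A B C D E.
A: waits 0, runs 0→5
B: waits 5, runs 5→17
C: waits 17, runs 17→21
D: waits 21, runs 21→34
E: waits 34, runs 34→45
Sum = 0+5+17+21+34 = 77.
EDD (increasing due date): C A E D B.
C: waits 0, runs 0→4
A: waits 4, runs 4→9
E: waits 9, runs 9→20
D: waits 20, runs 20→33
B: waits 33, runs 33→45
Sum = 0+4+9+20+33 = 66.
LPT 115, FIFO 77, EDD 66 → minimum 66.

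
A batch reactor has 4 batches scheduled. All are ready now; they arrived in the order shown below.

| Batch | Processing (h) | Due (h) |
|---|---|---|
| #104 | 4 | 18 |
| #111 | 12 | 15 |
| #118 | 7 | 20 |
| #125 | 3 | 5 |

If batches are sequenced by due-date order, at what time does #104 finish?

EDD (increasing due date): #125 #111 #104 #118.
#125: 0→3
#111: 3→15
#104: 15→19

19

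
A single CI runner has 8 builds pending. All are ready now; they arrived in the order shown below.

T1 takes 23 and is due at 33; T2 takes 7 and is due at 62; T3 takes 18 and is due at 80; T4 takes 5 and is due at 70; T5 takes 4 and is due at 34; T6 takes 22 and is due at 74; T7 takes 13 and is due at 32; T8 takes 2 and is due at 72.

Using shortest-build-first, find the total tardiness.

61

SPT (increasing processing time): T8 T5 T4 T2 T7 T3 T6 T1.
T8: 0→2, due 72, tardiness 0
T5: 2→6, due 34, tardiness 0
T4: 6→11, due 70, tardiness 0
T2: 11→18, due 62, tardiness 0
T7: 18→31, due 32, tardiness 0
T3: 31→49, due 80, tardiness 0
T6: 49→71, due 74, tardiness 0
T1: 71→94, due 33, tardiness 61
Sum = 0+0+0+0+0+0+0+61 = 61.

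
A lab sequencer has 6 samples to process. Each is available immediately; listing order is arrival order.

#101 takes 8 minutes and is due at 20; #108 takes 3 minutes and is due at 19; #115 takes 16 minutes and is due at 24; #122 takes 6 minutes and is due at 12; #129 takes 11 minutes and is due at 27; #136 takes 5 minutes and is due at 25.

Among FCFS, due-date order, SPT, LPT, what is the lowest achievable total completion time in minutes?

FIFO (arrival order): #101 #108 #115 #122 #129 #136.
#101: 0→8
#108: 8→11
#115: 11→27
#122: 27→33
#129: 33→44
#136: 44→49
Sum = 8+11+27+33+44+49 = 172.
EDD (increasing due date): #122 #108 #101 #115 #136 #129.
#122: 0→6
#108: 6→9
#101: 9→17
#115: 17→33
#136: 33→38
#129: 38→49
Sum = 6+9+17+33+38+49 = 152.
SPT (increasing processing time): #108 #136 #122 #101 #129 #115.
#108: 0→3
#136: 3→8
#122: 8→14
#101: 14→22
#129: 22→33
#115: 33→49
Sum = 3+8+14+22+33+49 = 129.
LPT (decreasing processing time): #115 #129 #101 #122 #136 #108.
#115: 0→16
#129: 16→27
#101: 27→35
#122: 35→41
#136: 41→46
#108: 46→49
Sum = 16+27+35+41+46+49 = 214.
FIFO 172, EDD 152, SPT 129, LPT 214 → minimum 129.

129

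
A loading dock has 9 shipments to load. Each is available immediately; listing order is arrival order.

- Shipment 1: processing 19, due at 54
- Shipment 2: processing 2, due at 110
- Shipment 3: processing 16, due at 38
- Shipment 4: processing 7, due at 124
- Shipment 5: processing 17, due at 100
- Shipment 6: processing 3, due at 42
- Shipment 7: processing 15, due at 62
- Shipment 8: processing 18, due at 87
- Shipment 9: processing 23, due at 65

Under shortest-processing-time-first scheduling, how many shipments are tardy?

SPT (increasing processing time): Shipment 2 Shipment 6 Shipment 4 Shipment 7 Shipment 3 Shipment 5 Shipment 8 Shipment 1 Shipment 9.
Shipment 2: 0→2, due 110, tardiness 0
Shipment 6: 2→5, due 42, tardiness 0
Shipment 4: 5→12, due 124, tardiness 0
Shipment 7: 12→27, due 62, tardiness 0
Shipment 3: 27→43, due 38, tardiness 5
Shipment 5: 43→60, due 100, tardiness 0
Shipment 8: 60→78, due 87, tardiness 0
Shipment 1: 78→97, due 54, tardiness 43
Shipment 9: 97→120, due 65, tardiness 55
Late shipments: 3.

3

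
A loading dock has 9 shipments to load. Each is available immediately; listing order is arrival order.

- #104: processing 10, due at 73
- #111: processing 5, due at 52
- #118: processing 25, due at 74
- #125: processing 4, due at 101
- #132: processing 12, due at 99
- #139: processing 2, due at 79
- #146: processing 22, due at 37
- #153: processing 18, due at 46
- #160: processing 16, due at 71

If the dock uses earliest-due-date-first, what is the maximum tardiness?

EDD (increasing due date): #146 #153 #111 #160 #104 #118 #139 #132 #125.
#146: 0→22, due 37, tardiness 0
#153: 22→40, due 46, tardiness 0
#111: 40→45, due 52, tardiness 0
#160: 45→61, due 71, tardiness 0
#104: 61→71, due 73, tardiness 0
#118: 71→96, due 74, tardiness 22
#139: 96→98, due 79, tardiness 19
#132: 98→110, due 99, tardiness 11
#125: 110→114, due 101, tardiness 13
Maximum = 22.

22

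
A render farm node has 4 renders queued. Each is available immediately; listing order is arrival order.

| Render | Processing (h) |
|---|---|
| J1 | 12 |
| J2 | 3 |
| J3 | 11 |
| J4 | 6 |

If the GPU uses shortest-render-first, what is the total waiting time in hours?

SPT (increasing processing time): J2 J4 J3 J1.
J2: waits 0, runs 0→3
J4: waits 3, runs 3→9
J3: waits 9, runs 9→20
J1: waits 20, runs 20→32
Sum = 0+3+9+20 = 32.

32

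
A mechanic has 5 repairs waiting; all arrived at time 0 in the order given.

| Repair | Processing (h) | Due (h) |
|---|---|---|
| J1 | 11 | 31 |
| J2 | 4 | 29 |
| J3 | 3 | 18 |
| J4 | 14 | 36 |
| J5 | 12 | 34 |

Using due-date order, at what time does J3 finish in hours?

EDD (increasing due date): J3 J2 J1 J5 J4.
J3: 0→3

3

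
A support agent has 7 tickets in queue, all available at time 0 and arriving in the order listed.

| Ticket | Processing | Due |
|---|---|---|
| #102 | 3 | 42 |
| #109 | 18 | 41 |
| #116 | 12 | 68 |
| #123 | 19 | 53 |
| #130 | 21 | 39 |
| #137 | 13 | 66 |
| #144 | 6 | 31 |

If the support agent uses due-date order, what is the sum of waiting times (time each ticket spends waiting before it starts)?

EDD (increasing due date): #144 #130 #109 #102 #123 #137 #116.
#144: waits 0, runs 0→6
#130: waits 6, runs 6→27
#109: waits 27, runs 27→45
#102: waits 45, runs 45→48
#123: waits 48, runs 48→67
#137: waits 67, runs 67→80
#116: waits 80, runs 80→92
Sum = 0+6+27+45+48+67+80 = 273.

273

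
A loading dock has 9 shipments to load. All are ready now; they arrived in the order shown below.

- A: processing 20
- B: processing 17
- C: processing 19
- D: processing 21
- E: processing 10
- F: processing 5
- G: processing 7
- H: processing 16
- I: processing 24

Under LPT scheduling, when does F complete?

139

LPT (decreasing processing time): I D A C B H E G F.
I: 0→24
D: 24→45
A: 45→65
C: 65→84
B: 84→101
H: 101→117
E: 117→127
G: 127→134
F: 134→139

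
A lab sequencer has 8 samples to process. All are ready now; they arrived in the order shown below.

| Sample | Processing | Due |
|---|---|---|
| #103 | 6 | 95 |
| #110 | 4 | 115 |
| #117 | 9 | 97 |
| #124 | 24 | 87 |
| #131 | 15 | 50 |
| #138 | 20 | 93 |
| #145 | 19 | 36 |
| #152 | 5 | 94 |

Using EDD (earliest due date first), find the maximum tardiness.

1

EDD (increasing due date): #145 #131 #124 #138 #152 #103 #117 #110.
#145: 0→19, due 36, tardiness 0
#131: 19→34, due 50, tardiness 0
#124: 34→58, due 87, tardiness 0
#138: 58→78, due 93, tardiness 0
#152: 78→83, due 94, tardiness 0
#103: 83→89, due 95, tardiness 0
#117: 89→98, due 97, tardiness 1
#110: 98→102, due 115, tardiness 0
Maximum = 1.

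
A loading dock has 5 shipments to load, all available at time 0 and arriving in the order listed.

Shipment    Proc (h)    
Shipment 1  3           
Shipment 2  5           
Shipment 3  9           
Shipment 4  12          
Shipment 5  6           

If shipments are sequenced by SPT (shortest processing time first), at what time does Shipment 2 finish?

SPT (increasing processing time): Shipment 1 Shipment 2 Shipment 5 Shipment 3 Shipment 4.
Shipment 1: 0→3
Shipment 2: 3→8

8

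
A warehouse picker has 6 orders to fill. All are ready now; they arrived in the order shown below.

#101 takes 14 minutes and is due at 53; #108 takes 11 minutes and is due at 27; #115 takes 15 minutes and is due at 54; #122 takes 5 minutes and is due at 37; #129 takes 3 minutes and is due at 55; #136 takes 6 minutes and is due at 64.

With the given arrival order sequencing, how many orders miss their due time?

1

FIFO (arrival order): #101 #108 #115 #122 #129 #136.
#101: 0→14, due 53, tardiness 0
#108: 14→25, due 27, tardiness 0
#115: 25→40, due 54, tardiness 0
#122: 40→45, due 37, tardiness 8
#129: 45→48, due 55, tardiness 0
#136: 48→54, due 64, tardiness 0
Late orders: 1.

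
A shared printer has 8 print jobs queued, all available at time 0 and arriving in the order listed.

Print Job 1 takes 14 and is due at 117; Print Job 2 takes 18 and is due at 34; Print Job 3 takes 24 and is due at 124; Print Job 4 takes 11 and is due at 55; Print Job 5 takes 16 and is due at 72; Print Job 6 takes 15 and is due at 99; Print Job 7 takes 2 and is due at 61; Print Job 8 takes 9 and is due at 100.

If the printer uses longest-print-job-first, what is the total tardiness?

LPT (decreasing processing time): Print Job 3 Print Job 2 Print Job 5 Print Job 6 Print Job 1 Print Job 4 Print Job 8 Print Job 7.
Print Job 3: 0→24, due 124, tardiness 0
Print Job 2: 24→42, due 34, tardiness 8
Print Job 5: 42→58, due 72, tardiness 0
Print Job 6: 58→73, due 99, tardiness 0
Print Job 1: 73→87, due 117, tardiness 0
Print Job 4: 87→98, due 55, tardiness 43
Print Job 8: 98→107, due 100, tardiness 7
Print Job 7: 107→109, due 61, tardiness 48
Sum = 0+8+0+0+0+43+7+48 = 106.

106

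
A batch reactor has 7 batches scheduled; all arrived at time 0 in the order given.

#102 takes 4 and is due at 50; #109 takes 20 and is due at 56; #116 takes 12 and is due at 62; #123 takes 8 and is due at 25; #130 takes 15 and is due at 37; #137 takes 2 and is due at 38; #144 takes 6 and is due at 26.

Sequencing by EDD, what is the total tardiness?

5

EDD (increasing due date): #123 #144 #130 #137 #102 #109 #116.
#123: 0→8, due 25, tardiness 0
#144: 8→14, due 26, tardiness 0
#130: 14→29, due 37, tardiness 0
#137: 29→31, due 38, tardiness 0
#102: 31→35, due 50, tardiness 0
#109: 35→55, due 56, tardiness 0
#116: 55→67, due 62, tardiness 5
Sum = 0+0+0+0+0+0+5 = 5.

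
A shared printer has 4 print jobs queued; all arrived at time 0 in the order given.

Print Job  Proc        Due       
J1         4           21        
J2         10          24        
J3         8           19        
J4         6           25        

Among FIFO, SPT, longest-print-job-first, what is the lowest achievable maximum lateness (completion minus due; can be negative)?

3

FIFO (arrival order): J1 J2 J3 J4.
J1: 0→4, due 21, lateness -17
J2: 4→14, due 24, lateness -10
J3: 14→22, due 19, lateness 3
J4: 22→28, due 25, lateness 3
Maximum = 3.
SPT (increasing processing time): J1 J4 J3 J2.
J1: 0→4, due 21, lateness -17
J4: 4→10, due 25, lateness -15
J3: 10→18, due 19, lateness -1
J2: 18→28, due 24, lateness 4
Maximum = 4.
LPT (decreasing processing time): J2 J3 J4 J1.
J2: 0→10, due 24, lateness -14
J3: 10→18, due 19, lateness -1
J4: 18→24, due 25, lateness -1
J1: 24→28, due 21, lateness 7
Maximum = 7.
FIFO 3, SPT 4, LPT 7 → minimum 3.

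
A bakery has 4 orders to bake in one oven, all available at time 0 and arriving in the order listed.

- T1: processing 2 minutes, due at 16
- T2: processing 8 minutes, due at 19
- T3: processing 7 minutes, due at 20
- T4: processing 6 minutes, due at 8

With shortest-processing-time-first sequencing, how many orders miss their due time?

1

SPT (increasing processing time): T1 T4 T3 T2.
T1: 0→2, due 16, tardiness 0
T4: 2→8, due 8, tardiness 0
T3: 8→15, due 20, tardiness 0
T2: 15→23, due 19, tardiness 4
Late orders: 1.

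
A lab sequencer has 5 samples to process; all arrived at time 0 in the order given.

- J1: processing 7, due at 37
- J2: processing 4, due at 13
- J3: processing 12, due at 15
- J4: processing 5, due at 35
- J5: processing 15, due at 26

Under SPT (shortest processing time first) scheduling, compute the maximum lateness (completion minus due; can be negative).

SPT (increasing processing time): J2 J4 J1 J3 J5.
J2: 0→4, due 13, lateness -9
J4: 4→9, due 35, lateness -26
J1: 9→16, due 37, lateness -21
J3: 16→28, due 15, lateness 13
J5: 28→43, due 26, lateness 17
Maximum = 17.

17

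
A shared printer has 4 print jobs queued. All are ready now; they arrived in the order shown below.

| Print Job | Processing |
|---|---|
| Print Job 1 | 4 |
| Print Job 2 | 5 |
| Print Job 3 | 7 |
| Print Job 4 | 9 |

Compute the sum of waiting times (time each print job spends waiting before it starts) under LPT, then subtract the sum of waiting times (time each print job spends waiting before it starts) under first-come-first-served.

17

LPT (decreasing processing time): Print Job 4 Print Job 3 Print Job 2 Print Job 1.
Print Job 4: waits 0, runs 0→9
Print Job 3: waits 9, runs 9→16
Print Job 2: waits 16, runs 16→21
Print Job 1: waits 21, runs 21→25
Sum = 0+9+16+21 = 46.
FIFO (arrival order): Print Job 1 Print Job 2 Print Job 3 Print Job 4.
Print Job 1: waits 0, runs 0→4
Print Job 2: waits 4, runs 4→9
Print Job 3: waits 9, runs 9→16
Print Job 4: waits 16, runs 16→25
Sum = 0+4+9+16 = 29.
Difference = 46 − 29 = 17.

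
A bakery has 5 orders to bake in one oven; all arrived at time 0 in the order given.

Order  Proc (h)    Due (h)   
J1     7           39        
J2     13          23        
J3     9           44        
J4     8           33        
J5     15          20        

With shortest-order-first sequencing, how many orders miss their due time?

2

SPT (increasing processing time): J1 J4 J3 J2 J5.
J1: 0→7, due 39, tardiness 0
J4: 7→15, due 33, tardiness 0
J3: 15→24, due 44, tardiness 0
J2: 24→37, due 23, tardiness 14
J5: 37→52, due 20, tardiness 32
Late orders: 2.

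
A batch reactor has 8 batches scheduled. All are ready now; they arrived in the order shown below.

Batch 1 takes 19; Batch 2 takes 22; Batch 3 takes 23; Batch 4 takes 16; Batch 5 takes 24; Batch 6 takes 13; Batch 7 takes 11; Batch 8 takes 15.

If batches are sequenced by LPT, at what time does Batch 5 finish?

24

LPT (decreasing processing time): Batch 5 Batch 3 Batch 2 Batch 1 Batch 4 Batch 8 Batch 6 Batch 7.
Batch 5: 0→24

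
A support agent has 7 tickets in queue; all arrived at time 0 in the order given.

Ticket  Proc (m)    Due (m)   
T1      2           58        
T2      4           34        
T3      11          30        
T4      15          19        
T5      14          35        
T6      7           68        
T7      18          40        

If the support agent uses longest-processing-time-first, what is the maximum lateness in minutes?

35

LPT (decreasing processing time): T7 T4 T5 T3 T6 T2 T1.
T7: 0→18, due 40, lateness -22
T4: 18→33, due 19, lateness 14
T5: 33→47, due 35, lateness 12
T3: 47→58, due 30, lateness 28
T6: 58→65, due 68, lateness -3
T2: 65→69, due 34, lateness 35
T1: 69→71, due 58, lateness 13
Maximum = 35.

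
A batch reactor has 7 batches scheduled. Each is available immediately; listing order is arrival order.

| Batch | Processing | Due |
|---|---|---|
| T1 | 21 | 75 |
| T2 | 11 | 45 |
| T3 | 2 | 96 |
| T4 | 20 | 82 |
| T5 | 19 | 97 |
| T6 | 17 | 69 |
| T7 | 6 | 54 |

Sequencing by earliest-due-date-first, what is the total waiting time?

269

EDD (increasing due date): T2 T7 T6 T1 T4 T3 T5.
T2: waits 0, runs 0→11
T7: waits 11, runs 11→17
T6: waits 17, runs 17→34
T1: waits 34, runs 34→55
T4: waits 55, runs 55→75
T3: waits 75, runs 75→77
T5: waits 77, runs 77→96
Sum = 0+11+17+34+55+75+77 = 269.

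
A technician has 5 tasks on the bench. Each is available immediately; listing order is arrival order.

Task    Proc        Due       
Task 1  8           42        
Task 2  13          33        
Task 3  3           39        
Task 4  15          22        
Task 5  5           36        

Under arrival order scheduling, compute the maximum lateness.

17

FIFO (arrival order): Task 1 Task 2 Task 3 Task 4 Task 5.
Task 1: 0→8, due 42, lateness -34
Task 2: 8→21, due 33, lateness -12
Task 3: 21→24, due 39, lateness -15
Task 4: 24→39, due 22, lateness 17
Task 5: 39→44, due 36, lateness 8
Maximum = 17.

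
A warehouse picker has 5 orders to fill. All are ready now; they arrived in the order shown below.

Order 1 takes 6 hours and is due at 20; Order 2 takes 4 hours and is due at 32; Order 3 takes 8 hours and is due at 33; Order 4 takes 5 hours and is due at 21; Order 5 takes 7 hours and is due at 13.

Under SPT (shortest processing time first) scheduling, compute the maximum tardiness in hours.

SPT (increasing processing time): Order 2 Order 4 Order 1 Order 5 Order 3.
Order 2: 0→4, due 32, tardiness 0
Order 4: 4→9, due 21, tardiness 0
Order 1: 9→15, due 20, tardiness 0
Order 5: 15→22, due 13, tardiness 9
Order 3: 22→30, due 33, tardiness 0
Maximum = 9.

9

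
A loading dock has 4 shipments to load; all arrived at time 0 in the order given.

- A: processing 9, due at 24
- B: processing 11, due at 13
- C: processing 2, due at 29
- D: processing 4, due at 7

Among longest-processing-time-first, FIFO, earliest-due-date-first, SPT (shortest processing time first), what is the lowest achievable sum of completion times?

LPT (decreasing processing time): B A D C.
B: 0→11
A: 11→20
D: 20→24
C: 24→26
Sum = 11+20+24+26 = 81.
FIFO (arrival order): A B C D.
A: 0→9
B: 9→20
C: 20→22
D: 22→26
Sum = 9+20+22+26 = 77.
EDD (increasing due date): D B A C.
D: 0→4
B: 4→15
A: 15→24
C: 24→26
Sum = 4+15+24+26 = 69.
SPT (increasing processing time): C D A B.
C: 0→2
D: 2→6
A: 6→15
B: 15→26
Sum = 2+6+15+26 = 49.
LPT 81, FIFO 77, EDD 69, SPT 49 → minimum 49.

49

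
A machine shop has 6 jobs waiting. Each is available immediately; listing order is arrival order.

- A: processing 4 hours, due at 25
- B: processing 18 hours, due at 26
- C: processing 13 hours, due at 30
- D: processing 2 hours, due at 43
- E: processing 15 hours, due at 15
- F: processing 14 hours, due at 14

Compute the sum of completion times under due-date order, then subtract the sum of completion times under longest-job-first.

EDD (increasing due date): F E A B C D.
F: 0→14
E: 14→29
A: 29→33
B: 33→51
C: 51→64
D: 64→66
Sum = 14+29+33+51+64+66 = 257.
LPT (decreasing processing time): B E F C A D.
B: 0→18
E: 18→33
F: 33→47
C: 47→60
A: 60→64
D: 64→66
Sum = 18+33+47+60+64+66 = 288.
Difference = 257 − 288 = -31.

-31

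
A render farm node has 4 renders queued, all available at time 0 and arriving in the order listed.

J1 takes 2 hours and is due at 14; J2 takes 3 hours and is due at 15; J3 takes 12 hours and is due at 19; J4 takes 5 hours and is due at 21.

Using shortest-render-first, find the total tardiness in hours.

3

SPT (increasing processing time): J1 J2 J4 J3.
J1: 0→2, due 14, tardiness 0
J2: 2→5, due 15, tardiness 0
J4: 5→10, due 21, tardiness 0
J3: 10→22, due 19, tardiness 3
Sum = 0+0+0+3 = 3.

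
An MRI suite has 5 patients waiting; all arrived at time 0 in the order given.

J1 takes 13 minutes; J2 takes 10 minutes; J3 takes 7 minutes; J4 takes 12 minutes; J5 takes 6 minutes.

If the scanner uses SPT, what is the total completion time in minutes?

125

SPT (increasing processing time): J5 J3 J2 J4 J1.
J5: 0→6
J3: 6→13
J2: 13→23
J4: 23→35
J1: 35→48
Sum = 6+13+23+35+48 = 125.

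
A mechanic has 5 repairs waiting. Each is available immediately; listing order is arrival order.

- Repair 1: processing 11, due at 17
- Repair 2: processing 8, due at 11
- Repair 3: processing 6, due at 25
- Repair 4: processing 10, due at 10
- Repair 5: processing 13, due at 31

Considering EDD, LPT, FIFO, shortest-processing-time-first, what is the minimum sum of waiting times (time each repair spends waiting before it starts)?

79

EDD (increasing due date): Repair 4 Repair 2 Repair 1 Repair 3 Repair 5.
Repair 4: waits 0, runs 0→10
Repair 2: waits 10, runs 10→18
Repair 1: waits 18, runs 18→29
Repair 3: waits 29, runs 29→35
Repair 5: waits 35, runs 35→48
Sum = 0+10+18+29+35 = 92.
LPT (decreasing processing time): Repair 5 Repair 1 Repair 4 Repair 2 Repair 3.
Repair 5: waits 0, runs 0→13
Repair 1: waits 13, runs 13→24
Repair 4: waits 24, runs 24→34
Repair 2: waits 34, runs 34→42
Repair 3: waits 42, runs 42→48
Sum = 0+13+24+34+42 = 113.
FIFO (arrival order): Repair 1 Repair 2 Repair 3 Repair 4 Repair 5.
Repair 1: waits 0, runs 0→11
Repair 2: waits 11, runs 11→19
Repair 3: waits 19, runs 19→25
Repair 4: waits 25, runs 25→35
Repair 5: waits 35, runs 35→48
Sum = 0+11+19+25+35 = 90.
SPT (increasing processing time): Repair 3 Repair 2 Repair 4 Repair 1 Repair 5.
Repair 3: waits 0, runs 0→6
Repair 2: waits 6, runs 6→14
Repair 4: waits 14, runs 14→24
Repair 1: waits 24, runs 24→35
Repair 5: waits 35, runs 35→48
Sum = 0+6+14+24+35 = 79.
EDD 92, LPT 113, FIFO 90, SPT 79 → minimum 79.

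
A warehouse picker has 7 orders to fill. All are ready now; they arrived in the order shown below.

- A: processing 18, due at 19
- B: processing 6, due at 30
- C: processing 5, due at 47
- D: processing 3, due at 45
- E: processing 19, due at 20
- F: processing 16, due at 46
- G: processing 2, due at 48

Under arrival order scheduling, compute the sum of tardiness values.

FIFO (arrival order): A B C D E F G.
A: 0→18, due 19, tardiness 0
B: 18→24, due 30, tardiness 0
C: 24→29, due 47, tardiness 0
D: 29→32, due 45, tardiness 0
E: 32→51, due 20, tardiness 31
F: 51→67, due 46, tardiness 21
G: 67→69, due 48, tardiness 21
Sum = 0+0+0+0+31+21+21 = 73.

73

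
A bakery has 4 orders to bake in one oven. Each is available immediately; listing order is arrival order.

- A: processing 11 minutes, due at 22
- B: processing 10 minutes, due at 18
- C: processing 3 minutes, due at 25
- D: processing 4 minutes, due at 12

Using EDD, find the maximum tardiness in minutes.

3

EDD (increasing due date): D B A C.
D: 0→4, due 12, tardiness 0
B: 4→14, due 18, tardiness 0
A: 14→25, due 22, tardiness 3
C: 25→28, due 25, tardiness 3
Maximum = 3.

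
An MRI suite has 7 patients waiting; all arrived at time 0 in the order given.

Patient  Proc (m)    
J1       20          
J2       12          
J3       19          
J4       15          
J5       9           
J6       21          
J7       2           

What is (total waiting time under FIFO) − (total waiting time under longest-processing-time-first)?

-40

FIFO (arrival order): J1 J2 J3 J4 J5 J6 J7.
J1: waits 0, runs 0→20
J2: waits 20, runs 20→32
J3: waits 32, runs 32→51
J4: waits 51, runs 51→66
J5: waits 66, runs 66→75
J6: waits 75, runs 75→96
J7: waits 96, runs 96→98
Sum = 0+20+32+51+66+75+96 = 340.
LPT (decreasing processing time): J6 J1 J3 J4 J2 J5 J7.
J6: waits 0, runs 0→21
J1: waits 21, runs 21→41
J3: waits 41, runs 41→60
J4: waits 60, runs 60→75
J2: waits 75, runs 75→87
J5: waits 87, runs 87→96
J7: waits 96, runs 96→98
Sum = 0+21+41+60+75+87+96 = 380.
Difference = 340 − 380 = -40.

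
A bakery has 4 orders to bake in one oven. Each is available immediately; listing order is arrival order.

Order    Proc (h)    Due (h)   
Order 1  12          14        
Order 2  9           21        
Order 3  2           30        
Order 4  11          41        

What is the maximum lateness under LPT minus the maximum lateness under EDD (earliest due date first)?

11

LPT (decreasing processing time): Order 1 Order 4 Order 2 Order 3.
Order 1: 0→12, due 14, lateness -2
Order 4: 12→23, due 41, lateness -18
Order 2: 23→32, due 21, lateness 11
Order 3: 32→34, due 30, lateness 4
Maximum = 11.
EDD (increasing due date): Order 1 Order 2 Order 3 Order 4.
Order 1: 0→12, due 14, lateness -2
Order 2: 12→21, due 21, lateness 0
Order 3: 21→23, due 30, lateness -7
Order 4: 23→34, due 41, lateness -7
Maximum = 0.
Difference = 11 − 0 = 11.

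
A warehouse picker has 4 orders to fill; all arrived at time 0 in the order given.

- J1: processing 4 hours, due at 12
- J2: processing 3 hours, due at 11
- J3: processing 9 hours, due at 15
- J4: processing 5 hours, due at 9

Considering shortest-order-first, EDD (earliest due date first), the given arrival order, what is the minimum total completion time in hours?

SPT (increasing processing time): J2 J1 J4 J3.
J2: 0→3
J1: 3→7
J4: 7→12
J3: 12→21
Sum = 3+7+12+21 = 43.
EDD (increasing due date): J4 J2 J1 J3.
J4: 0→5
J2: 5→8
J1: 8→12
J3: 12→21
Sum = 5+8+12+21 = 46.
FIFO (arrival order): J1 J2 J3 J4.
J1: 0→4
J2: 4→7
J3: 7→16
J4: 16→21
Sum = 4+7+16+21 = 48.
SPT 43, EDD 46, FIFO 48 → minimum 43.

43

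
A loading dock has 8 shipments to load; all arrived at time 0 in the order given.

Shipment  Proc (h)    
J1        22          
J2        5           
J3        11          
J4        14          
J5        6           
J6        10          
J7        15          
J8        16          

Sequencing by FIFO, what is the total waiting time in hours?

348

FIFO (arrival order): J1 J2 J3 J4 J5 J6 J7 J8.
J1: waits 0, runs 0→22
J2: waits 22, runs 22→27
J3: waits 27, runs 27→38
J4: waits 38, runs 38→52
J5: waits 52, runs 52→58
J6: waits 58, runs 58→68
J7: waits 68, runs 68→83
J8: waits 83, runs 83→99
Sum = 0+22+27+38+52+58+68+83 = 348.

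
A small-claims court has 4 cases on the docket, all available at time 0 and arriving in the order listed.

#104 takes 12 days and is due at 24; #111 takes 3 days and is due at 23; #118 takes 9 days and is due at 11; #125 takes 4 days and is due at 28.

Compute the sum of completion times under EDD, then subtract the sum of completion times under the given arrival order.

-6

EDD (increasing due date): #118 #111 #104 #125.
#118: 0→9
#111: 9→12
#104: 12→24
#125: 24→28
Sum = 9+12+24+28 = 73.
FIFO (arrival order): #104 #111 #118 #125.
#104: 0→12
#111: 12→15
#118: 15→24
#125: 24→28
Sum = 12+15+24+28 = 79.
Difference = 73 − 79 = -6.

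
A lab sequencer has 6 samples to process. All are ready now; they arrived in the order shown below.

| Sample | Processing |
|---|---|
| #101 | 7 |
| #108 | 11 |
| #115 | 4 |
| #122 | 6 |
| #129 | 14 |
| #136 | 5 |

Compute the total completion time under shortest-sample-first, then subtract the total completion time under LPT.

-69

SPT (increasing processing time): #115 #136 #122 #101 #108 #129.
#115: 0→4
#136: 4→9
#122: 9→15
#101: 15→22
#108: 22→33
#129: 33→47
Sum = 4+9+15+22+33+47 = 130.
LPT (decreasing processing time): #129 #108 #101 #122 #136 #115.
#129: 0→14
#108: 14→25
#101: 25→32
#122: 32→38
#136: 38→43
#115: 43→47
Sum = 14+25+32+38+43+47 = 199.
Difference = 130 − 199 = -69.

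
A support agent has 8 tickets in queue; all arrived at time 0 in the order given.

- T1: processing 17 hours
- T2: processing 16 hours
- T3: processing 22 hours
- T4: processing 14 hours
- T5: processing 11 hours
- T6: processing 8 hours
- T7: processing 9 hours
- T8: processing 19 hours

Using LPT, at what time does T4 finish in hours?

LPT (decreasing processing time): T3 T8 T1 T2 T4 T5 T7 T6.
T3: 0→22
T8: 22→41
T1: 41→58
T2: 58→74
T4: 74→88

88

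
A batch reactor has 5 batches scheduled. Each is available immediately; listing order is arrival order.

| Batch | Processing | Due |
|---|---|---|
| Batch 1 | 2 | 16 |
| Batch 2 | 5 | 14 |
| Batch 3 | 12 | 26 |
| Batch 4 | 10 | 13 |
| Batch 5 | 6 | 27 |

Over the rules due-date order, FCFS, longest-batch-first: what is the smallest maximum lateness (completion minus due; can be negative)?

8

EDD (increasing due date): Batch 4 Batch 2 Batch 1 Batch 3 Batch 5.
Batch 4: 0→10, due 13, lateness -3
Batch 2: 10→15, due 14, lateness 1
Batch 1: 15→17, due 16, lateness 1
Batch 3: 17→29, due 26, lateness 3
Batch 5: 29→35, due 27, lateness 8
Maximum = 8.
FIFO (arrival order): Batch 1 Batch 2 Batch 3 Batch 4 Batch 5.
Batch 1: 0→2, due 16, lateness -14
Batch 2: 2→7, due 14, lateness -7
Batch 3: 7→19, due 26, lateness -7
Batch 4: 19→29, due 13, lateness 16
Batch 5: 29→35, due 27, lateness 8
Maximum = 16.
LPT (decreasing processing time): Batch 3 Batch 4 Batch 5 Batch 2 Batch 1.
Batch 3: 0→12, due 26, lateness -14
Batch 4: 12→22, due 13, lateness 9
Batch 5: 22→28, due 27, lateness 1
Batch 2: 28→33, due 14, lateness 19
Batch 1: 33→35, due 16, lateness 19
Maximum = 19.
EDD 8, FIFO 16, LPT 19 → minimum 8.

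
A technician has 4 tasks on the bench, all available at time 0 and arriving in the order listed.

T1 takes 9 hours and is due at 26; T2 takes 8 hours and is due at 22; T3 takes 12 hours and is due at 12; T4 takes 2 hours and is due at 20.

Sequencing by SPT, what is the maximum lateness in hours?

19

SPT (increasing processing time): T4 T2 T1 T3.
T4: 0→2, due 20, lateness -18
T2: 2→10, due 22, lateness -12
T1: 10→19, due 26, lateness -7
T3: 19→31, due 12, lateness 19
Maximum = 19.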